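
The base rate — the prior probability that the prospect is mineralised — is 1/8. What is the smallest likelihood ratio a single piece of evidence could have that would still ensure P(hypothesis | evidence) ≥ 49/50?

Prior odds = 0.125/0.875 = 1/7.
Target odds = 0.98/0.02 = 49.
Required Bayes factor = 49 ÷ (1/7) = 343.

343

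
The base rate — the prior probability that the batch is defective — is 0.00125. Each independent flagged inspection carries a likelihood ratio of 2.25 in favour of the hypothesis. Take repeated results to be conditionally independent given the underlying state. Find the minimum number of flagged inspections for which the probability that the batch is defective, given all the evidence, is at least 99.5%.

15

Prior odds = 0.00125/0.99875 = 1/799.
Likelihood ratio per flagged inspection = 2.25.
Target posterior odds = 0.995/0.005 = 199.
Need (1/799) × 2.25ⁿ ≥ 199, i.e. 2.25ⁿ ≥ 159001.
2.25¹⁴ ≈85222.7 falls short of 159001 but 2.25¹⁵ ≈191751 reaches it, so n = 15.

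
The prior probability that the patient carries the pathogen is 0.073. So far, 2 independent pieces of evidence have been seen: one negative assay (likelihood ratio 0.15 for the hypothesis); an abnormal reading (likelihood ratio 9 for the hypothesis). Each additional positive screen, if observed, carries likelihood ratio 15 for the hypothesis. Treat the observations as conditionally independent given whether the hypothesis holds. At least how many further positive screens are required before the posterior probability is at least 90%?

Prior odds = 0.073/0.927 = 73/927.
Combined Bayes factor of the evidence already in hand = 0.15 × 9 = 1.35.
Odds after that evidence = (73/927) × 1.35 = 219/2060.
Target odds = 0.9/0.1 = 9.
Need 15ⁿ ≥ 9 ÷ (219/2060) = 6180/73.
15¹ = 15 falls short of 6180/73 but 15² = 225 reaches it, so n = 2.

2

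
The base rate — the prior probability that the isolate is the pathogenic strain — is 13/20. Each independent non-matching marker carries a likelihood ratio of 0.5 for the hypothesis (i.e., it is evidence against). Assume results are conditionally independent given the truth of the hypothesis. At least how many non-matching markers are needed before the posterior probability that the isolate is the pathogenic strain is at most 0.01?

Prior odds = 0.65/0.35 = 13/7.
Likelihood ratio per non-matching marker = 0.5.
Target posterior odds = 0.01/0.99 = 1/99.
Need (13/7) × 0.5ⁿ ≤ 1/99, i.e. 0.5ⁿ ≤ 7/1287.
0.5⁷ = 0.0078125 is still above 7/1287 but 0.5⁸ = 0.00390625 is at or below it, so n = 8.

8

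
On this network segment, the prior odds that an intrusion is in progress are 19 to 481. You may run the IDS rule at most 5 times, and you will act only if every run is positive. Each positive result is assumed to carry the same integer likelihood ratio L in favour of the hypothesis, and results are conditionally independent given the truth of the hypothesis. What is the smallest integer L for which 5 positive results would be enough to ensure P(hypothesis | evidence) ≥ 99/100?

Prior odds = 19/481.
Target odds = 0.99/0.01 = 99.
Need L⁵ ≥ 99 ÷ (19/481) = 47619/19.
4⁵ = 1024 < 47619/19 ≤ 3125 = 5⁵, so L = 5.

5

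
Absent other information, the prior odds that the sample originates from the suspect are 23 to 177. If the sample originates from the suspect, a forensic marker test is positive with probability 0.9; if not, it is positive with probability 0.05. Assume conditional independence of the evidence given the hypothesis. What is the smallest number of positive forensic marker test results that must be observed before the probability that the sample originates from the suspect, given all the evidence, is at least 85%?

2

Prior odds = 23/177.
Likelihood ratio of a positive = 0.9/0.05 = 18.
Target posterior odds = 0.85/0.15 = 17/3.
Need (23/177) × 18ⁿ ≥ 17/3, i.e. 18ⁿ ≥ 1003/23.
18¹ = 18 falls short of 1003/23 but 18² = 324 reaches it, so n = 2.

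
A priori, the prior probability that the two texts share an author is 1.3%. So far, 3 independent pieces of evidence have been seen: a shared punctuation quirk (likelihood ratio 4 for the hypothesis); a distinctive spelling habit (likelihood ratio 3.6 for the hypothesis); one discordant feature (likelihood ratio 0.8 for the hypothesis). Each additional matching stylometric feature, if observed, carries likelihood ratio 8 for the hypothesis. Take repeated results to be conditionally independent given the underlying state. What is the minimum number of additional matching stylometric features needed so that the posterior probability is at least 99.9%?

Prior odds = 0.013/0.987 = 13/987.
Combined Bayes factor of the evidence already in hand = 4 × 3.6 × 0.8 = 11.52.
Odds after that evidence = (13/987) × 11.52 = 1248/8225.
Target odds = 0.999/0.001 = 999.
Need 8ⁿ ≥ 999 ÷ (1248/8225) = 2738925/416.
8⁴ = 4096 falls short of 2738925/416 but 8⁵ = 32768 reaches it, so n = 5.

5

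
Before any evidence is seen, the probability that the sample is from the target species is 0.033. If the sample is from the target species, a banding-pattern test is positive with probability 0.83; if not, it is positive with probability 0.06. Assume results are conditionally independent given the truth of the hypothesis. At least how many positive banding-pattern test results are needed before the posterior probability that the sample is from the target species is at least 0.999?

Prior odds: 0.033 ÷ 0.967 = 33/967.
Likelihood ratio of a positive = 0.83/0.06 = 83/6.
Target odds: 0.999 ÷ 0.001 = 999.
Need (33/967) × (83/6)ⁿ ≥ 999, i.e. (83/6)ⁿ ≥ 322011/11.
(83/6)³ = 571787/216 falls short of 322011/11 but (83/6)⁴ = 47458321/1296 reaches it, so n = 4.

4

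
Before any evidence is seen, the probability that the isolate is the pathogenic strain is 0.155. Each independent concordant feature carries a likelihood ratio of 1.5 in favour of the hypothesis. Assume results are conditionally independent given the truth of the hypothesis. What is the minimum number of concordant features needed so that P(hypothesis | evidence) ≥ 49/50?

14

Prior odds: 0.155 ÷ 0.845 = 31/169.
Likelihood ratio per concordant feature = 1.5.
Target odds: 0.98 ÷ 0.02 = 49.
Need (31/169) × 1.5ⁿ ≥ 49, i.e. 1.5ⁿ ≥ 8281/31.
1.5¹³ = 1594323/8192 falls short of 8281/31 but 1.5¹⁴ = 4782969/16384 reaches it, so n = 14.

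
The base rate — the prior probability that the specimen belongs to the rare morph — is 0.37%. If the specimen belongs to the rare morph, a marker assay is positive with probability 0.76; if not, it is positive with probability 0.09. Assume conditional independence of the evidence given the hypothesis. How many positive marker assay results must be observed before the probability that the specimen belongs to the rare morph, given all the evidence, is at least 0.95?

5

Prior odds: 0.0037 ÷ 0.9963 = 37/9963.
Likelihood ratio of a positive = 0.76/0.09 = 76/9.
Target posterior odds = 0.95/0.05 = 19.
Need (37/9963) × (76/9)ⁿ ≥ 19, i.e. (76/9)ⁿ ≥ 189297/37.
(76/9)⁴ = 33362176/6561 falls short of 189297/37 but (76/9)⁵ ≈42939.3 reaches it, so n = 5.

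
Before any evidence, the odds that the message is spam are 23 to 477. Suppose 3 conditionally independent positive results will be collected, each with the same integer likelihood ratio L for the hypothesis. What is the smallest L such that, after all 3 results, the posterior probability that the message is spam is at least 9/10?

Prior odds = 23/477.
Target odds = 0.9/0.1 = 9.
Need L³ ≥ 9 ÷ (23/477) = 4293/23.
5³ = 125 < 4293/23 ≤ 216 = 6³, so L = 6.

6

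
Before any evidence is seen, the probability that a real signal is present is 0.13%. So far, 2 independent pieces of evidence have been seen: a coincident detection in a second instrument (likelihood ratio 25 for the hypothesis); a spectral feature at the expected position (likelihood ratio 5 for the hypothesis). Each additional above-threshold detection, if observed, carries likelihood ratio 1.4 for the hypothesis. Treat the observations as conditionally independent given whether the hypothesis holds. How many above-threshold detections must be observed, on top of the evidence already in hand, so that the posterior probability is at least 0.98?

17

Prior odds = 0.0013/0.9987 = 13/9987.
Combined Bayes factor of the evidence already in hand = 25 × 5 = 125.
Odds after that evidence = (13/9987) × 125 = 1625/9987.
Target odds = 0.98/0.02 = 49.
Need 1.4ⁿ ≥ 49 ÷ (1625/9987) = 489363/1625.
1.4¹⁶ ≈217.795 falls short of 489363/1625 but 1.4¹⁷ ≈304.913 reaches it, so n = 17.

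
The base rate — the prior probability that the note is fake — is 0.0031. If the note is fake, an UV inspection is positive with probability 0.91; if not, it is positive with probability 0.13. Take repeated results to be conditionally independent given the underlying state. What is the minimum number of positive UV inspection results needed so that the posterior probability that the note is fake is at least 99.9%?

Prior odds: 0.0031 ÷ 0.9969 = 31/9969.
Likelihood ratio of a positive = 0.91/0.13 = 7.
Target odds: 0.999 ÷ 0.001 = 999.
Need (31/9969) × 7ⁿ ≥ 999, i.e. 7ⁿ ≥ 9959031/31.
7⁶ = 117649 falls short of 9959031/31 but 7⁷ = 823543 reaches it, so n = 7.

7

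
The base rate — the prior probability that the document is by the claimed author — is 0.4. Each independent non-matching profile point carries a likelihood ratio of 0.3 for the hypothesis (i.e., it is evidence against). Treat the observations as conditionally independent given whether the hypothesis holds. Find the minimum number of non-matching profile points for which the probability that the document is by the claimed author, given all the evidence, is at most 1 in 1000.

6

Prior odds = 0.4/0.6 = 2/3.
Likelihood ratio per non-matching profile point = 0.3.
Target odds: 0.001 ÷ 0.999 = 1/999.
Require 0.3ⁿ ≤ 1/999 ÷ (2/3) = 1/666.
0.3⁵ = 243/100000 is still above 1/666 but 0.3⁶ = 729/1000000 is at or below it, so n = 6.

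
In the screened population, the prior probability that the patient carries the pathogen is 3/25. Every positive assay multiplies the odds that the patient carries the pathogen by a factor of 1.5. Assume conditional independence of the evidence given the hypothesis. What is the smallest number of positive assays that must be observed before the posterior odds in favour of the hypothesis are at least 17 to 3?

10

Prior odds = 0.12/0.88 = 3/22.
Likelihood ratio per positive assay = 1.5.
Target odds = 17/3.
Require 1.5ⁿ ≥ 17/3 ÷ (3/22) = 374/9.
1.5⁹ = 19683/512 falls short of 374/9 but 1.5¹⁰ = 59049/1024 reaches it, so n = 10.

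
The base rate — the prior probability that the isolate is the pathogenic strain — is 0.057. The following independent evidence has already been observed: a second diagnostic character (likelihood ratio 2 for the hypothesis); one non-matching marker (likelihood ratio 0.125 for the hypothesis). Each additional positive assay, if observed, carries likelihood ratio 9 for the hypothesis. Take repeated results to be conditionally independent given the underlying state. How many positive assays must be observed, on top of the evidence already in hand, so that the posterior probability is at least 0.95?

4

Prior odds = 0.057/0.943 = 57/943.
Combined Bayes factor of the evidence already in hand = 2 × 0.125 = 0.25.
Odds after that evidence = (57/943) × 0.25 = 57/3772.
Target odds = 0.95/0.05 = 19.
Need 9ⁿ ≥ 19 ÷ (57/3772) = 3772/3.
9³ = 729 falls short of 3772/3 but 9⁴ = 6561 reaches it, so n = 4.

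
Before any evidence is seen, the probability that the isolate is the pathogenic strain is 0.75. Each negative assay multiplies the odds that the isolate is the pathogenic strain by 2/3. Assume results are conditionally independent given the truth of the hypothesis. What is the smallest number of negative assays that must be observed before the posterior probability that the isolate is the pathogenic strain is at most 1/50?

13

Prior odds: 0.75 ÷ 0.25 = 3.
Likelihood ratio per negative assay = 2/3.
Target odds: 0.02 ÷ 0.98 = 1/49.
Need 3 × (2/3)ⁿ ≤ 1/49, i.e. (2/3)ⁿ ≤ 1/147.
(2/3)¹² = 4096/531441 is still above 1/147 but (2/3)¹³ = 8192/1594323 is at or below it, so n = 13.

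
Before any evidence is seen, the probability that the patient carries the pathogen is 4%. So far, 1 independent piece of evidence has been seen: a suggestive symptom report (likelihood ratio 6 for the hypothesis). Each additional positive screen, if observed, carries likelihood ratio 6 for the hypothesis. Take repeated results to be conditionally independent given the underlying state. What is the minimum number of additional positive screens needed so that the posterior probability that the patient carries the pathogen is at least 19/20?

Prior odds = 0.04/0.96 = 1/24.
Bayes factor of the evidence already in hand = 6.
Odds after that evidence = (1/24) × 6 = 0.25.
Target odds = 0.95/0.05 = 19.
Need 6ⁿ ≥ 19 ÷ 0.25 = 76.
6² = 36 falls short of 76 but 6³ = 216 reaches it, so n = 3.

3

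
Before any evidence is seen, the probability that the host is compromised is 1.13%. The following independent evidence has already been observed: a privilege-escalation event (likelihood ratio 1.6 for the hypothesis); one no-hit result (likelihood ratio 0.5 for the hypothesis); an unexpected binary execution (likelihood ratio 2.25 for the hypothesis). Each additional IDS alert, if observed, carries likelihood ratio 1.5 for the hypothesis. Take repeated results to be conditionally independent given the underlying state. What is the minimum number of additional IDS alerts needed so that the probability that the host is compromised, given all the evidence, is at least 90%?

15

Prior odds = 0.0113/0.9887 = 113/9887.
Combined Bayes factor of the evidence already in hand = 1.6 × 0.5 × 2.25 = 1.8.
Odds after that evidence = (113/9887) × 1.8 = 1017/49435.
Target odds = 0.9/0.1 = 9.
Need 1.5ⁿ ≥ 9 ÷ (1017/49435) = 49435/113.
1.5¹⁴ = 4782969/16384 falls short of 49435/113 but 1.5¹⁵ = 14348907/32768 reaches it, so n = 15.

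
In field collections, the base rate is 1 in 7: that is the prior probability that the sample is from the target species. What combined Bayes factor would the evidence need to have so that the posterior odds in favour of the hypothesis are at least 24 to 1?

144

Prior odds = (1/7)/(6/7) = 1/6.
Target odds = 24.
Required Bayes factor = 24 ÷ (1/6) = 144.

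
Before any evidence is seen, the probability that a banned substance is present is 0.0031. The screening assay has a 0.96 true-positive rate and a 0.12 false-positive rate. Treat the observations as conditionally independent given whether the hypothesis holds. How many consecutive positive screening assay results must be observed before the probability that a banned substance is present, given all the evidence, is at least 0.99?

Prior odds: 0.0031 ÷ 0.9969 = 31/9969.
Likelihood ratio of a positive result = 0.96/0.12 = 8.
Target posterior odds = 0.99/0.01 = 99.
Need (31/9969) × 8ⁿ ≥ 99, i.e. 8ⁿ ≥ 986931/31.
8⁴ = 4096 falls short of 986931/31 but 8⁵ = 32768 reaches it, so n = 5.

5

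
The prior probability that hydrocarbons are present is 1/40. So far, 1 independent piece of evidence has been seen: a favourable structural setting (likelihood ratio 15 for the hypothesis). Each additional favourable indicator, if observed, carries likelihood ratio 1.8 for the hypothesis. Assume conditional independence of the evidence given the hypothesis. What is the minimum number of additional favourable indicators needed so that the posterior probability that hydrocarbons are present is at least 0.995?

11

Prior odds = 0.025/0.975 = 1/39.
Bayes factor of the evidence already in hand = 15.
Odds after that evidence = (1/39) × 15 = 5/13.
Target odds = 0.995/0.005 = 199.
Need 1.8ⁿ ≥ 199 ÷ (5/13) = 517.4.
1.8¹⁰ ≈357.047 falls short of 517.4 but 1.8¹¹ ≈642.684 reaches it, so n = 11.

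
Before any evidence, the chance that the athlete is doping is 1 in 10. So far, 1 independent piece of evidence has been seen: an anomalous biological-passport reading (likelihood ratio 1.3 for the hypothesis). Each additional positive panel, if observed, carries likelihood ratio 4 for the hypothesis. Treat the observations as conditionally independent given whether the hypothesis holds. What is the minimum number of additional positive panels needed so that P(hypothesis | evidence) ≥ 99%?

Prior odds = 0.1/0.9 = 1/9.
Bayes factor of the evidence already in hand = 1.3.
Odds after that evidence = (1/9) × 1.3 = 13/90.
Target odds = 0.99/0.01 = 99.
Need 4ⁿ ≥ 99 ÷ (13/90) = 8910/13.
4⁴ = 256 falls short of 8910/13 but 4⁵ = 1024 reaches it, so n = 5.

5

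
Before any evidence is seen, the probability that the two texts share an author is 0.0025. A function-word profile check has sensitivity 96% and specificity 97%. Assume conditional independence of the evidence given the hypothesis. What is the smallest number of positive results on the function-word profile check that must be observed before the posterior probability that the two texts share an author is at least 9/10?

3

Prior odds: 0.0025 ÷ 0.9975 = 1/399.
False-positive rate = 1 − 0.97 = 0.03; likelihood ratio of a positive = 0.96/0.03 = 32.
Target posterior odds = 0.9/0.1 = 9.
Require 32ⁿ ≥ 9 ÷ (1/399) = 3591.
32² = 1024 falls short of 3591 but 32³ = 32768 reaches it, so n = 3.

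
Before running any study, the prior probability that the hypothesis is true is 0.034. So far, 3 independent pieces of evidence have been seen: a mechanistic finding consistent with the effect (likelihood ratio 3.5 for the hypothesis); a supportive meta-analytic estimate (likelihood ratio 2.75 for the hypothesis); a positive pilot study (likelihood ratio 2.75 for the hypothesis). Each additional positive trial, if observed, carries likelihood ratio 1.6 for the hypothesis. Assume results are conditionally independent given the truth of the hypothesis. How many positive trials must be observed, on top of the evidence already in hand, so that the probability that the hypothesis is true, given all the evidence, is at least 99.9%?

15

Prior odds = 0.034/0.966 = 17/483.
Combined Bayes factor of the evidence already in hand = 3.5 × 2.75 × 2.75 = 26.46875.
Odds after that evidence = (17/483) × 26.46875 = 2057/2208.
Target odds = 0.999/0.001 = 999.
Need 1.6ⁿ ≥ 999 ÷ (2057/2208) = 2205792/2057.
1.6¹⁴ ≈720.576 falls short of 2205792/2057 but 1.6¹⁵ ≈1152.92 reaches it, so n = 15.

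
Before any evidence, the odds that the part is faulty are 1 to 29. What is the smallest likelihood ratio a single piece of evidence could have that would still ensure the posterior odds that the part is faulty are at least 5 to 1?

Prior odds = 1/29.
Target odds = 5.
Required Bayes factor = 5 ÷ (1/29) = 145.

145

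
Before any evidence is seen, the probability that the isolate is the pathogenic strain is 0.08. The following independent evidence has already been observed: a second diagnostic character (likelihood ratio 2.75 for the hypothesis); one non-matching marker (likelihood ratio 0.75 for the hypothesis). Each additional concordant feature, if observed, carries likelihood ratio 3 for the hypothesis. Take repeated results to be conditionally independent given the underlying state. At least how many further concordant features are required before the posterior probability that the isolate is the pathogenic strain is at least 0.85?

Prior odds = 0.08/0.92 = 2/23.
Combined Bayes factor of the evidence already in hand = 2.75 × 0.75 = 2.0625.
Odds after that evidence = (2/23) × 2.0625 = 33/184.
Target odds = 0.85/0.15 = 17/3.
Need 3ⁿ ≥ 17/3 ÷ (33/184) = 3128/99.
3³ = 27 falls short of 3128/99 but 3⁴ = 81 reaches it, so n = 4.

4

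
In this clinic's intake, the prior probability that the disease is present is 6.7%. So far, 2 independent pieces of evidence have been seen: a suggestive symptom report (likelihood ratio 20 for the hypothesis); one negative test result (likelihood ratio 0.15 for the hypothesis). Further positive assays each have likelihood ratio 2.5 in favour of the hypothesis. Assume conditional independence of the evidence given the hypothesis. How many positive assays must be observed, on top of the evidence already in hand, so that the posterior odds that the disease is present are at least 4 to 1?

Prior odds = 0.067/0.933 = 67/933.
Combined Bayes factor of the evidence already in hand = 20 × 0.15 = 3.
Odds after that evidence = (67/933) × 3 = 67/311.
Target odds = 4.
Need 2.5ⁿ ≥ 4 ÷ (67/311) = 1244/67.
2.5³ = 15.625 falls short of 1244/67 but 2.5⁴ = 39.0625 reaches it, so n = 4.

4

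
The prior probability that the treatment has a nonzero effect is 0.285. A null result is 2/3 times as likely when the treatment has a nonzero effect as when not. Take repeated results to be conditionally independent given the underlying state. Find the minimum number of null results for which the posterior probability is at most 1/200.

Prior odds: 0.285 ÷ 0.715 = 57/143.
Likelihood ratio per null result = 2/3.
Target posterior odds = 0.005/0.995 = 1/199.
Require (2/3)ⁿ ≤ 1/199 ÷ (57/143) = 143/11343.
(2/3)¹⁰ = 1024/59049 is still above 143/11343 but (2/3)¹¹ = 2048/177147 is at or below it, so n = 11.

11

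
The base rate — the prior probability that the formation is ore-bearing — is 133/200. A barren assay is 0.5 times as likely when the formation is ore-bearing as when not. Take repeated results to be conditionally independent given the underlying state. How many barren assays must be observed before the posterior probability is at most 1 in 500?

Prior odds = 0.665/0.335 = 133/67.
Likelihood ratio per barren assay = 0.5.
Target odds: 0.002 ÷ 0.998 = 1/499.
Require 0.5ⁿ ≤ 1/499 ÷ (133/67) = 67/66367.
0.5⁹ = 0.001953125 is still above 67/66367 but 0.5¹⁰ = 1/1024 is at or below it, so n = 10.

10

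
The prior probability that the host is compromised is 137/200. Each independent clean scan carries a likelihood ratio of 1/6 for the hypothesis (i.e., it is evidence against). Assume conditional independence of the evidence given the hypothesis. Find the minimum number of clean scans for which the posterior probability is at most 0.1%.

Prior odds = 0.685/0.315 = 137/63.
Likelihood ratio per clean scan = 1/6.
Target posterior odds = 0.001/0.999 = 1/999.
Need (137/63) × (1/6)ⁿ ≤ 1/999, i.e. (1/6)ⁿ ≤ 7/15207.
(1/6)⁴ = 1/1296 is still above 7/15207 but (1/6)⁵ = 1/7776 is at or below it, so n = 5.

5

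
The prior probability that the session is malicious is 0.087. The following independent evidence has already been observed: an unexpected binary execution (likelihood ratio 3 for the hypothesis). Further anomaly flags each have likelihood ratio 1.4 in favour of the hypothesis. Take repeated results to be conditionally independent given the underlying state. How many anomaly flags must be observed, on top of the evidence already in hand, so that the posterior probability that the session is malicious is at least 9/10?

Prior odds = 0.087/0.913 = 87/913.
Bayes factor of the evidence already in hand = 3.
Odds after that evidence = (87/913) × 3 = 261/913.
Target odds = 0.9/0.1 = 9.
Need 1.4ⁿ ≥ 9 ÷ (261/913) = 913/29.
1.4¹⁰ = 282475249/9765625 falls short of 913/29 but 1.4¹¹ ≈40.4957 reaches it, so n = 11.

11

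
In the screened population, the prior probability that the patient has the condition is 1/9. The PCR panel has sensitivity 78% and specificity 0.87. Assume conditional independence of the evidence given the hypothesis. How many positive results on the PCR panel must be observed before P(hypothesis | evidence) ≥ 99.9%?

6

Prior odds: (1/9) ÷ (8/9) = 0.125.
False-positive rate = 1 − 0.87 = 0.13; likelihood ratio of a positive = 0.78/0.13 = 6.
Target posterior odds = 0.999/0.001 = 999.
Need 0.125 × 6ⁿ ≥ 999, i.e. 6ⁿ ≥ 7992.
6⁵ = 7776 falls short of 7992 but 6⁶ = 46656 reaches it, so n = 6.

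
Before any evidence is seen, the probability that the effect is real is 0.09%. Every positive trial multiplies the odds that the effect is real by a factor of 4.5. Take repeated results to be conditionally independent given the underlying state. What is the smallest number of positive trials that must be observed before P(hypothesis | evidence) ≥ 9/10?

Prior odds: 0.0009 ÷ 0.9991 = 9/9991.
Likelihood ratio per positive trial = 4.5.
Target posterior odds = 0.9/0.1 = 9.
Need (9/9991) × 4.5ⁿ ≥ 9, i.e. 4.5ⁿ ≥ 9991.
4.5⁶ = 8303.765625 falls short of 9991 but 4.5⁷ = 4782969/128 reaches it, so n = 7.

7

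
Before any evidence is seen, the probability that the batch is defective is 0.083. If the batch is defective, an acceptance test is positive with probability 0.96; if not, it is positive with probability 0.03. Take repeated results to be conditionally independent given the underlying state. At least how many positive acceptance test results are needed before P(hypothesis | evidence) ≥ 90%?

2

Prior odds = 0.083/0.917 = 83/917.
Likelihood ratio of a positive = 0.96/0.03 = 32.
Target odds: 0.9 ÷ 0.1 = 9.
Require 32ⁿ ≥ 9 ÷ (83/917) = 8253/83.
32¹ = 32 falls short of 8253/83 but 32² = 1024 reaches it, so n = 2.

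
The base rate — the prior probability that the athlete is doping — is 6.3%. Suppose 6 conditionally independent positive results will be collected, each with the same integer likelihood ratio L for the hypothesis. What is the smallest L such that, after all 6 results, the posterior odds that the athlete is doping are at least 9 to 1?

3

Prior odds = 0.063/0.937 = 63/937.
Target odds = 9.
Need L⁶ ≥ 9 ÷ (63/937) = 937/7.
2⁶ = 64 < 937/7 ≤ 729 = 3⁶, so L = 3.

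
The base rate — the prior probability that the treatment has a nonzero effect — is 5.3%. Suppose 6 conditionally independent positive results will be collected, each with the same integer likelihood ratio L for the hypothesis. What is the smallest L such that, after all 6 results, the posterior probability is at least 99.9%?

6

Prior odds = 0.053/0.947 = 53/947.
Target odds = 0.999/0.001 = 999.
Need L⁶ ≥ 999 ÷ (53/947) = 946053/53.
5⁶ = 15625 < 946053/53 ≤ 46656 = 6⁶, so L = 6.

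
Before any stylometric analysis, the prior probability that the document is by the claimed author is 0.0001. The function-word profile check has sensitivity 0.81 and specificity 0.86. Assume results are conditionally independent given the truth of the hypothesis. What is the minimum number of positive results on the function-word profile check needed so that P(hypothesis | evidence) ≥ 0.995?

Prior odds = 0.0001/0.9999 = 1/9999.
False-positive rate = 1 − 0.86 = 0.14; likelihood ratio of a positive = 0.81/0.14 = 81/14.
Target odds: 0.995 ÷ 0.005 = 199.
Need (1/9999) × (81/14)ⁿ ≥ 199, i.e. (81/14)ⁿ ≥ 1989801.
(81/14)⁸ ≈1.25561e+06 falls short of 1989801 but (81/14)⁹ ≈7.26462e+06 reaches it, so n = 9.

9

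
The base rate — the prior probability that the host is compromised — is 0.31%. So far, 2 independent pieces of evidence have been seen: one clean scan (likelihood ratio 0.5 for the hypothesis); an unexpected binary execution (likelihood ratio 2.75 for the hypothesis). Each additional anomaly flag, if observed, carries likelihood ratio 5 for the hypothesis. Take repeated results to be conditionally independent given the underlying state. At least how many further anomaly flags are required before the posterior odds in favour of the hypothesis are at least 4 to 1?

Prior odds = 0.0031/0.9969 = 31/9969.
Combined Bayes factor of the evidence already in hand = 0.5 × 2.75 = 1.375.
Odds after that evidence = (31/9969) × 1.375 = 341/79752.
Target odds = 4.
Need 5ⁿ ≥ 4 ÷ (341/79752) = 319008/341.
5⁴ = 625 falls short of 319008/341 but 5⁵ = 3125 reaches it, so n = 5.

5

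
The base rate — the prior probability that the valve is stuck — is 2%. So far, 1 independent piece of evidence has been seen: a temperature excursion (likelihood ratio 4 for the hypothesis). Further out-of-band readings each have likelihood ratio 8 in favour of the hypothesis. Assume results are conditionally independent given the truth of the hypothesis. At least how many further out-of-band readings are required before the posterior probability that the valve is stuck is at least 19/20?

3

Prior odds = 0.02/0.98 = 1/49.
Bayes factor of the evidence already in hand = 4.
Odds after that evidence = (1/49) × 4 = 4/49.
Target odds = 0.95/0.05 = 19.
Need 8ⁿ ≥ 19 ÷ (4/49) = 232.75.
8² = 64 falls short of 232.75 but 8³ = 512 reaches it, so n = 3.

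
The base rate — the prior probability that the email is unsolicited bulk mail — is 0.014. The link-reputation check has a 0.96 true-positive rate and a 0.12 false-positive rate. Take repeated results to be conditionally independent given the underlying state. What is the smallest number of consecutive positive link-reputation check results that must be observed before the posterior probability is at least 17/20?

Prior odds = 0.014/0.986 = 7/493.
Likelihood ratio of a positive result = 0.96/0.12 = 8.
Target odds: 0.85 ÷ 0.15 = 17/3.
Require 8ⁿ ≥ 17/3 ÷ (7/493) = 8381/21.
8² = 64 falls short of 8381/21 but 8³ = 512 reaches it, so n = 3.

3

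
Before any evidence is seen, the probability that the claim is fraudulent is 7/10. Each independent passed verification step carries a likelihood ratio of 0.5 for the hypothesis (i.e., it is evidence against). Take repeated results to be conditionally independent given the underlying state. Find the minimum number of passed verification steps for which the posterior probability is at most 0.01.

8

Prior odds = 0.7/0.3 = 7/3.
Likelihood ratio per passed verification step = 0.5.
Target posterior odds = 0.01/0.99 = 1/99.
Require 0.5ⁿ ≤ 1/99 ÷ (7/3) = 1/231.
0.5⁷ = 0.0078125 is still above 1/231 but 0.5⁸ = 0.00390625 is at or below it, so n = 8.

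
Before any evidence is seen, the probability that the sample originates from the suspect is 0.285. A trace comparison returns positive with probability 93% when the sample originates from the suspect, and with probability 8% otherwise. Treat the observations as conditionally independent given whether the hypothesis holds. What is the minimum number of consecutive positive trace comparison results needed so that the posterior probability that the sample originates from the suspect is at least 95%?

2

Prior odds = 0.285/0.715 = 57/143.
Likelihood ratio of a positive result = 0.93/0.08 = 11.625.
Target posterior odds = 0.95/0.05 = 19.
Require 11.625ⁿ ≥ 19 ÷ (57/143) = 143/3.
11.625¹ = 11.625 falls short of 143/3 but 11.625² = 135.140625 reaches it, so n = 2.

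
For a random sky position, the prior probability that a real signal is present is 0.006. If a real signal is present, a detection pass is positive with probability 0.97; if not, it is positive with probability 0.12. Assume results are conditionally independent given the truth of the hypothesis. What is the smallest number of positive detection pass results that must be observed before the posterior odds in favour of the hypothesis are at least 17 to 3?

Prior odds = 0.006/0.994 = 3/497.
Likelihood ratio of a positive = 0.97/0.12 = 97/12.
Target odds = 17/3.
Require (97/12)ⁿ ≥ 17/3 ÷ (3/497) = 8449/9.
(97/12)³ = 912673/1728 falls short of 8449/9 but (97/12)⁴ = 88529281/20736 reaches it, so n = 4.

4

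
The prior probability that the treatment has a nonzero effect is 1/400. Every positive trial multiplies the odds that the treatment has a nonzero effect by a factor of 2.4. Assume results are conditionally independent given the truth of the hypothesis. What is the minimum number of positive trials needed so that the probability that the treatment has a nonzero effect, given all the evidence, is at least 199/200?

13

Prior odds = 0.0025/0.9975 = 1/399.
Likelihood ratio per positive trial = 2.4.
Target posterior odds = 0.995/0.005 = 199.
Require 2.4ⁿ ≥ 199 ÷ (1/399) = 79401.
2.4¹² ≈36520.3 falls short of 79401 but 2.4¹³ ≈87648.8 reaches it, so n = 13.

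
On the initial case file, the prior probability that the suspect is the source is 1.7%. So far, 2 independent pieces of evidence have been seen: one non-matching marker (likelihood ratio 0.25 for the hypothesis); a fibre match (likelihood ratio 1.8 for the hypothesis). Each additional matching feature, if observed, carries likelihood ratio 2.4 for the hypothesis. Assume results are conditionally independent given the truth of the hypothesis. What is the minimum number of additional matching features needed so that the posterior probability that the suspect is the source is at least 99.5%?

12

Prior odds = 0.017/0.983 = 17/983.
Combined Bayes factor of the evidence already in hand = 0.25 × 1.8 = 0.45.
Odds after that evidence = (17/983) × 0.45 = 153/19660.
Target odds = 0.995/0.005 = 199.
Need 2.4ⁿ ≥ 199 ÷ (153/19660) = 3912340/153.
2.4¹¹ ≈15216.8 falls short of 3912340/153 but 2.4¹² ≈36520.3 reaches it, so n = 12.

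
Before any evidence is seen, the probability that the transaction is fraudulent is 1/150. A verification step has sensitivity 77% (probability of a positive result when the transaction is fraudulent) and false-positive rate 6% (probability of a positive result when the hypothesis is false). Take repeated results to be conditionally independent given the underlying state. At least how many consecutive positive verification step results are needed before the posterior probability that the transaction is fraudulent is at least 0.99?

Prior odds: (1/150) ÷ (149/150) = 1/149.
Likelihood ratio of a positive result = 0.77/0.06 = 77/6.
Target posterior odds = 0.99/0.01 = 99.
Require (77/6)ⁿ ≥ 99 ÷ (1/149) = 14751.
(77/6)³ = 456533/216 falls short of 14751 but (77/6)⁴ = 35153041/1296 reaches it, so n = 4.

4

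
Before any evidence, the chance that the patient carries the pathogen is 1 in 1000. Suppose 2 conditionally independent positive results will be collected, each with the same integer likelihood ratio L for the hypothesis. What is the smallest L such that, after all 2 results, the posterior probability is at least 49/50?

Prior odds = 0.001/0.999 = 1/999.
Target odds = 0.98/0.02 = 49.
Need L² ≥ 49 ÷ (1/999) = 48951.
221² = 48841 < 48951 ≤ 49284 = 222², so L = 222.

222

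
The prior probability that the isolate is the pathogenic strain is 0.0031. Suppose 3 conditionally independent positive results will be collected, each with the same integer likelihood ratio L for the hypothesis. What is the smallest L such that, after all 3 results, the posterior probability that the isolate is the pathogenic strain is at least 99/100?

32

Prior odds = 0.0031/0.9969 = 31/9969.
Target odds = 0.99/0.01 = 99.
Need L³ ≥ 99 ÷ (31/9969) = 986931/31.
31³ = 29791 < 986931/31 ≤ 32768 = 32³, so L = 32.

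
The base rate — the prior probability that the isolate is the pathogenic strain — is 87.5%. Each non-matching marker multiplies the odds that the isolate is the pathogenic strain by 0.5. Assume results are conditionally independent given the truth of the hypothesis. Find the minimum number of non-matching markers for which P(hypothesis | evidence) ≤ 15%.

6

Prior odds = 0.875/0.125 = 7.
Likelihood ratio per non-matching marker = 0.5.
Target posterior odds = 0.15/0.85 = 3/17.
Need 7 × 0.5ⁿ ≤ 3/17, i.e. 0.5ⁿ ≤ 3/119.
0.5⁵ = 0.03125 is still above 3/119 but 0.5⁶ = 0.015625 is at or below it, so n = 6.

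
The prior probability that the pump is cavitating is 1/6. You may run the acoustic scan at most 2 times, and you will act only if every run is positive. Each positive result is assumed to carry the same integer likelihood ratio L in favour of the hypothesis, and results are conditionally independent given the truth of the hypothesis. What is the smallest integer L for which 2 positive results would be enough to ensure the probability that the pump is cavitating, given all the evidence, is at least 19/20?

Prior odds = (1/6)/(5/6) = 0.2.
Target odds = 0.95/0.05 = 19.
Need L² ≥ 19 ÷ 0.2 = 95.
9² = 81 < 95 ≤ 100 = 10², so L = 10.

10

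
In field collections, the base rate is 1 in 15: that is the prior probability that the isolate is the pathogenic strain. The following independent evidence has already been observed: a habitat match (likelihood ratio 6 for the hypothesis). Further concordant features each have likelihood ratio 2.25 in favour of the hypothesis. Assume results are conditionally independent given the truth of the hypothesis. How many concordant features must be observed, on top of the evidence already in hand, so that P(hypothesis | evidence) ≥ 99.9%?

10

Prior odds = (1/15)/(14/15) = 1/14.
Bayes factor of the evidence already in hand = 6.
Odds after that evidence = (1/14) × 6 = 3/7.
Target odds = 0.999/0.001 = 999.
Need 2.25ⁿ ≥ 999 ÷ (3/7) = 2331.
2.25⁹ = 387420489/262144 falls short of 2331 but 2.25¹⁰ ≈3325.26 reaches it, so n = 10.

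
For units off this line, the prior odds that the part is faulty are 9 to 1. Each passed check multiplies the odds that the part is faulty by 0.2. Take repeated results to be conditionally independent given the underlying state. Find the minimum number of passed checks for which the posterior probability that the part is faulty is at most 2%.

Prior odds = 9.
Likelihood ratio per passed check = 0.2.
Target odds: 0.02 ÷ 0.98 = 1/49.
Require 0.2ⁿ ≤ 1/49 ÷ 9 = 1/441.
0.2³ = 0.008 is still above 1/441 but 0.2⁴ = 0.0016 is at or below it, so n = 4.

4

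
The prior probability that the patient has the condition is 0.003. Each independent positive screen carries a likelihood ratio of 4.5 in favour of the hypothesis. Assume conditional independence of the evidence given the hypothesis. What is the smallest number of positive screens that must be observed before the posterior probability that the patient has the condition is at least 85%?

Prior odds: 0.003 ÷ 0.997 = 3/997.
Likelihood ratio per positive screen = 4.5.
Target odds: 0.85 ÷ 0.15 = 17/3.
Need (3/997) × 4.5ⁿ ≥ 17/3, i.e. 4.5ⁿ ≥ 16949/9.
4.5⁵ = 1845.28125 falls short of 16949/9 but 4.5⁶ = 8303.765625 reaches it, so n = 6.

6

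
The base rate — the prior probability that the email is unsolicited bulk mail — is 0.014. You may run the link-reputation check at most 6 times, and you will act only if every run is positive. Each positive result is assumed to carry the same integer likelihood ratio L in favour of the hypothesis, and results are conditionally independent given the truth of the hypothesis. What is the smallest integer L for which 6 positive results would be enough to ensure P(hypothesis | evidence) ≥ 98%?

4

Prior odds = 0.014/0.986 = 7/493.
Target odds = 0.98/0.02 = 49.
Need L⁶ ≥ 49 ÷ (7/493) = 3451.
3⁶ = 729 < 3451 ≤ 4096 = 4⁶, so L = 4.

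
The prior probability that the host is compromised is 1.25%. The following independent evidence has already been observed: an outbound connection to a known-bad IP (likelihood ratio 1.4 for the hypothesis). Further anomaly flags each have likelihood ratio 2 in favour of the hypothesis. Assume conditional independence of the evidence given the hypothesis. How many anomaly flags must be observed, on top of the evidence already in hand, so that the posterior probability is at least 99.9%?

16

Prior odds = 0.0125/0.9875 = 1/79.
Bayes factor of the evidence already in hand = 1.4.
Odds after that evidence = (1/79) × 1.4 = 7/395.
Target odds = 0.999/0.001 = 999.
Need 2ⁿ ≥ 999 ÷ (7/395) = 394605/7.
2¹⁵ = 32768 falls short of 394605/7 but 2¹⁶ = 65536 reaches it, so n = 16.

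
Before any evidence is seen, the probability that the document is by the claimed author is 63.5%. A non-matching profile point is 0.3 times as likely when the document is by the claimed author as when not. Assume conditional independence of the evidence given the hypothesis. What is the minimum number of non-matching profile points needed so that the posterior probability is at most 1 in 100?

5

Prior odds: 0.635 ÷ 0.365 = 127/73.
Likelihood ratio per non-matching profile point = 0.3.
Target posterior odds = 0.01/0.99 = 1/99.
Need (127/73) × 0.3ⁿ ≤ 1/99, i.e. 0.3ⁿ ≤ 73/12573.
0.3⁴ = 0.0081 is still above 73/12573 but 0.3⁵ = 243/100000 is at or below it, so n = 5.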